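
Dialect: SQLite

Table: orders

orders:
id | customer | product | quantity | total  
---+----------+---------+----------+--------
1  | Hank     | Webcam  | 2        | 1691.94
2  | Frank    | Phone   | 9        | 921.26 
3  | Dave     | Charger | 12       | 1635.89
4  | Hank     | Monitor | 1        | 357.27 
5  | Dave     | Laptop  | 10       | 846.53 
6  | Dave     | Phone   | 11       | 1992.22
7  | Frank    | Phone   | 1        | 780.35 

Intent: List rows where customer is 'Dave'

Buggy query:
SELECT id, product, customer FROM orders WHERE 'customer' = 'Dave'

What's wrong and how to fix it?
Bug: Single quotes denote string literals in SQL; the column name is being compared as a constant string

Fix: Remove the quotes around the column name (or use double quotes for an identifier)

Corrected query:
SELECT id, product, customer FROM orders WHERE customer = 'Dave'

Result:
id | product | customer
---+---------+---------
3  | Charger | Dave    
5  | Laptop  | Dave    
6  | Phone   | Dave    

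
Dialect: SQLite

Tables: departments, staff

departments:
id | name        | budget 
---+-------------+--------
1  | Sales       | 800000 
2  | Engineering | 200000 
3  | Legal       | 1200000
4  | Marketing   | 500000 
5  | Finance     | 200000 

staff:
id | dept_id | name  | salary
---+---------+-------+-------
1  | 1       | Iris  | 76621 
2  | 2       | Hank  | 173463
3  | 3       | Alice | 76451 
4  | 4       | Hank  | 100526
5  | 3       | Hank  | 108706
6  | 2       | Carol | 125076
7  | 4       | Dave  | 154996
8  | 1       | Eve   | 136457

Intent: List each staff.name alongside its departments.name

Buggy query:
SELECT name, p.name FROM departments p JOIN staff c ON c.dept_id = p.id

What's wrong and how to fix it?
Bug: 'name' exists in both joined tables, so the database can't tell which one is meant

Fix: Prefix ambiguous columns with the table alias

Corrected query:
SELECT c.name, p.name FROM departments p JOIN staff c ON c.dept_id = p.id

Result:
name  | name       
------+------------
Iris  | Sales      
Hank  | Engineering
Alice | Legal      
Hank  | Marketing  
Hank  | Legal      
Carol | Engineering
Dave  | Marketing  
Eve   | Sales      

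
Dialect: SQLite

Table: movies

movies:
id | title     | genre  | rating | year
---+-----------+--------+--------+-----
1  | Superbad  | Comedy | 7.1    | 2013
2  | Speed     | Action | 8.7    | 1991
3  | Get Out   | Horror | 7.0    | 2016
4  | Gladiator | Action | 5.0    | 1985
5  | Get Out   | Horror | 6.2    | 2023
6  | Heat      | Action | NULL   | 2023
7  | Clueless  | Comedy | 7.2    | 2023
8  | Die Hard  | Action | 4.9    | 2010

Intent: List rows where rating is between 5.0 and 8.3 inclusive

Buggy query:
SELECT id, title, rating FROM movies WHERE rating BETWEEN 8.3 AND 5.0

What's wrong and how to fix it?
Bug: The bounds are reversed; BETWEEN a AND b requires a <= b to match anything

Fix: Swap the bounds so the smaller value comes first

Corrected query:
SELECT id, title, rating FROM movies WHERE rating BETWEEN 5.0 AND 8.3

Result:
id | title     | rating
---+-----------+-------
1  | Superbad  | 7.1   
3  | Get Out   | 7     
4  | Gladiator | 5     
5  | Get Out   | 6.2   
7  | Clueless  | 7.2   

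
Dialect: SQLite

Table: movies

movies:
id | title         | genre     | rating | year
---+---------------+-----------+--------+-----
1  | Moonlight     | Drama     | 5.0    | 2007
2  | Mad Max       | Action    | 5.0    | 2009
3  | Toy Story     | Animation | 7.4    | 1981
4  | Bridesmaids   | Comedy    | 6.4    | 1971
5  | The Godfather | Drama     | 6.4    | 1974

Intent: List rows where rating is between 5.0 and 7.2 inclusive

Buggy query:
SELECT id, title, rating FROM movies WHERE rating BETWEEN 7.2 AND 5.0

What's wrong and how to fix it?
Bug: The bounds are reversed; BETWEEN a AND b requires a <= b to match anything

Fix: Write BETWEEN 5.0 AND 7.2

Corrected query:
SELECT id, title, rating FROM movies WHERE rating BETWEEN 5.0 AND 7.2

Result:
id | title         | rating
---+---------------+-------
1  | Moonlight     | 5     
2  | Mad Max       | 5     
4  | Bridesmaids   | 6.4   
5  | The Godfather | 6.4   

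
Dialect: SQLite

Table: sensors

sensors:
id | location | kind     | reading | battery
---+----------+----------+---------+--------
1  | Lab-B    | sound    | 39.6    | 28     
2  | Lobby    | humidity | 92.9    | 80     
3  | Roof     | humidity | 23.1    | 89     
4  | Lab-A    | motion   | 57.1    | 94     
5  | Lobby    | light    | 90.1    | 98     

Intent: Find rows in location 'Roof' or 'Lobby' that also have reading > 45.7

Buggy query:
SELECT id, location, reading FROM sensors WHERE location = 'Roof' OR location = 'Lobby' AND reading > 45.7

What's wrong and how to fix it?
Bug: AND binds tighter than OR, so this parses as location = 'Roof' OR (location = 'Lobby' AND reading > 45.7)

Fix: Add parentheses around the OR so the AND applies to both alternatives

Corrected query:
SELECT id, location, reading FROM sensors WHERE (location = 'Roof' OR location = 'Lobby') AND reading > 45.7

Result:
id | location | reading
---+----------+--------
2  | Lobby    | 92.9   
5  | Lobby    | 90.1   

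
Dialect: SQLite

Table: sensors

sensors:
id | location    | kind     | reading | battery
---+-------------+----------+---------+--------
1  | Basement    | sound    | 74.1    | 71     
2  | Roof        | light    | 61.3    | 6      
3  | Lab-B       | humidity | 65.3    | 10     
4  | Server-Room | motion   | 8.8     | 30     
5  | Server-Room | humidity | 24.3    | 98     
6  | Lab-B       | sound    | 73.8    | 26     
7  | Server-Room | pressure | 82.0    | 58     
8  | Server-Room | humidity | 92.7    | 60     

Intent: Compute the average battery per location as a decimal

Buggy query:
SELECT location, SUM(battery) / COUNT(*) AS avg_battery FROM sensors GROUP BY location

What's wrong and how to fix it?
Bug: SUM(battery) and COUNT(*) are both integers; the division truncates the fractional part

Fix: Multiply by 1.0 (or CAST to REAL) to force floating-point division

Corrected query:
SELECT location, SUM(battery) * 1.0 / COUNT(*) AS avg_battery FROM sensors GROUP BY location

Result:
location    | avg_battery
------------+------------
Basement    | 71         
Lab-B       | 18         
Roof        | 6          
Server-Room | 61.5       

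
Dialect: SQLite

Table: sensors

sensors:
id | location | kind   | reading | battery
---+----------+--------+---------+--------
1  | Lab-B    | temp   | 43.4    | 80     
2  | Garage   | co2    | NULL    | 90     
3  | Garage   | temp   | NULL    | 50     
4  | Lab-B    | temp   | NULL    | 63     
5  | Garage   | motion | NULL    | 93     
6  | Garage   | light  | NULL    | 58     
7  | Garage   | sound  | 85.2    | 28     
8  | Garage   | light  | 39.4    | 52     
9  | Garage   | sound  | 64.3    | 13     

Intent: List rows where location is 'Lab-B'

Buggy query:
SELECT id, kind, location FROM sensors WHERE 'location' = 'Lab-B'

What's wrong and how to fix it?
Bug: Single quotes denote string literals in SQL; the column name is being compared as a constant string

Fix: Remove the quotes around the column name (or use double quotes for an identifier)

Corrected query:
SELECT id, kind, location FROM sensors WHERE location = 'Lab-B'

Result:
id | kind | location
---+------+---------
1  | temp | Lab-B   
4  | temp | Lab-B   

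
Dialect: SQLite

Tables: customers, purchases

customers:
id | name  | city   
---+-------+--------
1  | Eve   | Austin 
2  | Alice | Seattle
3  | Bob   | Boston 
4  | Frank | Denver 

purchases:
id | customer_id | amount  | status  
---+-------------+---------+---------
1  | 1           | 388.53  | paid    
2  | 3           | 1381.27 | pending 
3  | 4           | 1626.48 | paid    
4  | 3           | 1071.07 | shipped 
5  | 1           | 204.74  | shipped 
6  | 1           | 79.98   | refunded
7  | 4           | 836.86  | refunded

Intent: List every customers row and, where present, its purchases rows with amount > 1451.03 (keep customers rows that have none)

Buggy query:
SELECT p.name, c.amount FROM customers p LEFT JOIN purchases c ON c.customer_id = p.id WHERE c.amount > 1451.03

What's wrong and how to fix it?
Bug: Filtering c.amount in WHERE discards the NULL rows produced by LEFT JOIN, turning it into an inner join

Fix: Put 'c.amount > 1451.03' in the JOIN's ON clause instead of WHERE

Corrected query:
SELECT p.name, c.amount FROM customers p LEFT JOIN purchases c ON c.customer_id = p.id AND c.amount > 1451.03

Result:
name  | amount 
------+--------
Eve   | NULL   
Alice | NULL   
Bob   | NULL   
Frank | 1626.48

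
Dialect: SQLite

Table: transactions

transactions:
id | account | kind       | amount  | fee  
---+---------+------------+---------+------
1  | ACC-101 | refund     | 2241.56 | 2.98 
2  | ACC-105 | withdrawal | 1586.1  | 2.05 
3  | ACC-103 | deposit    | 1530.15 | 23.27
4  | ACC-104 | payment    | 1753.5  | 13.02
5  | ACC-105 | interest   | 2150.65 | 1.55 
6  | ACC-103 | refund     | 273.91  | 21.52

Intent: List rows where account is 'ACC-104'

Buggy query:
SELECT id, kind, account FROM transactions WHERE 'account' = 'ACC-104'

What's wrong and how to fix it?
Bug: Single quotes denote string literals in SQL; the column name is being compared as a constant string

Fix: Reference the column as account without single quotes

Corrected query:
SELECT id, kind, account FROM transactions WHERE account = 'ACC-104'

Result:
id | kind    | account
---+---------+--------
4  | payment | ACC-104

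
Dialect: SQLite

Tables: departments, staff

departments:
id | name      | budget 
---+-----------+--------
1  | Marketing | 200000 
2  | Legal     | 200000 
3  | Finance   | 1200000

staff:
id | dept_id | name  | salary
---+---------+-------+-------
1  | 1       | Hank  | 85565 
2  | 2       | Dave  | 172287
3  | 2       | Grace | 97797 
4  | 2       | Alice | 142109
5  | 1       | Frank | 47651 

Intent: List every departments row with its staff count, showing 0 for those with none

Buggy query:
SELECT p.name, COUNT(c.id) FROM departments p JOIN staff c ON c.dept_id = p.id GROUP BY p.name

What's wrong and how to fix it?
Bug: An inner join excludes parents with zero children

Fix: Switch to LEFT JOIN to retain unmatched parent rows

Corrected query:
SELECT p.name, COUNT(c.id) FROM departments p LEFT JOIN staff c ON c.dept_id = p.id GROUP BY p.name

Result:
name      | COUNT(c.id)
----------+------------
Finance   | 0          
Legal     | 3          
Marketing | 2          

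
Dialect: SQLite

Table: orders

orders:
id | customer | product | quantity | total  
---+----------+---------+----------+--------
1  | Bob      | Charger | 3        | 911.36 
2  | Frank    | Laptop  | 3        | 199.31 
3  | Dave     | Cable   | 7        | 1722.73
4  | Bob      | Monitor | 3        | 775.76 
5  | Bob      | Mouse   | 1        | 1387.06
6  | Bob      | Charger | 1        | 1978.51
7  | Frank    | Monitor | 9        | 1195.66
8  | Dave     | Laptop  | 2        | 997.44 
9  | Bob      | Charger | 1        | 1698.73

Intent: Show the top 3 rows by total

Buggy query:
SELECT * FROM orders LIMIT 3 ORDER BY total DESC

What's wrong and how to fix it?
Bug: ORDER BY cannot follow LIMIT; LIMIT is the final clause

Fix: Swap the clauses: ORDER BY first, then LIMIT

Corrected query:
SELECT * FROM orders ORDER BY total DESC LIMIT 3

Result:
id | customer | product | quantity | total  
---+----------+---------+----------+--------
6  | Bob      | Charger | 1        | 1978.51
3  | Dave     | Cable   | 7        | 1722.73
9  | Bob      | Charger | 1        | 1698.73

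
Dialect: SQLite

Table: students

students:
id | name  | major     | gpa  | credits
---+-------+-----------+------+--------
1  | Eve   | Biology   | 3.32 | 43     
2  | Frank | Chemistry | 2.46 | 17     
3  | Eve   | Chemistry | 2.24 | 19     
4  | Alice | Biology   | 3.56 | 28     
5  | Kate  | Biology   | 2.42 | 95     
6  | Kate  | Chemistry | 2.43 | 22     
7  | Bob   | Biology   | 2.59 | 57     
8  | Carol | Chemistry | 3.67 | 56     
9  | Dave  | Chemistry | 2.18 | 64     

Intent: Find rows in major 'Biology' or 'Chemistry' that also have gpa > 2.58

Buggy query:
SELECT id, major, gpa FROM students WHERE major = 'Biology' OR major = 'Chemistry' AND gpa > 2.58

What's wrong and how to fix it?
Bug: Without parentheses, AND is evaluated before OR, so the gpa filter only applies to the 'Chemistry' branch

Fix: Group the OR with parentheses (or use IN), then AND the threshold

Corrected query:
SELECT id, major, gpa FROM students WHERE (major = 'Biology' OR major = 'Chemistry') AND gpa > 2.58

Result:
id | major     | gpa 
---+-----------+-----
1  | Biology   | 3.32
4  | Biology   | 3.56
7  | Biology   | 2.59
8  | Chemistry | 3.67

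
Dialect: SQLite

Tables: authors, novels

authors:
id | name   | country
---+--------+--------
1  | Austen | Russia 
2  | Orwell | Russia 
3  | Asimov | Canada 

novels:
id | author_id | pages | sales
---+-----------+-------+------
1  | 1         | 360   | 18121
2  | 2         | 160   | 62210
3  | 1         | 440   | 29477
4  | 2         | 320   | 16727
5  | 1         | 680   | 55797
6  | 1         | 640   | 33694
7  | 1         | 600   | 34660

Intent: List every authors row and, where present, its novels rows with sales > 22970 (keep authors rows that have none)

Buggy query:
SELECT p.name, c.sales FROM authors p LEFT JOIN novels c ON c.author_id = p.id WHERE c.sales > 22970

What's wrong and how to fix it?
Bug: Filtering c.sales in WHERE discards the NULL rows produced by LEFT JOIN, turning it into an inner join

Fix: Move the right-table condition into the ON clause so unmatched parents are kept

Corrected query:
SELECT p.name, c.sales FROM authors p LEFT JOIN novels c ON c.author_id = p.id AND c.sales > 22970

Result:
name   | sales
-------+------
Austen | 29477
Austen | 33694
Austen | 34660
Austen | 55797
Orwell | 62210
Asimov | NULL 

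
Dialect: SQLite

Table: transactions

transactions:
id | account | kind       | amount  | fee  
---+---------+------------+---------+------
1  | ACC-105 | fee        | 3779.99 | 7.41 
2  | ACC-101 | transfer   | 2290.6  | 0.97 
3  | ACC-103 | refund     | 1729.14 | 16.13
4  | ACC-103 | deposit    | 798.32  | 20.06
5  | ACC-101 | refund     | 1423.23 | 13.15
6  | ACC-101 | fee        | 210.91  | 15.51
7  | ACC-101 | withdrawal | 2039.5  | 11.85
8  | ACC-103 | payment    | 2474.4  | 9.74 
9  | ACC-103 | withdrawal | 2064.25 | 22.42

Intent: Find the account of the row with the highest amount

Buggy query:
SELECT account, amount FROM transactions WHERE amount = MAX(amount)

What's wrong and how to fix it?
Bug: WHERE is evaluated per row; an aggregate over the whole table isn't defined there

Fix: Wrap MAX in a scalar subquery so WHERE compares against a single value

Corrected query:
SELECT account, amount FROM transactions WHERE amount = (SELECT MAX(amount) FROM transactions)

Result:
account | amount 
--------+--------
ACC-105 | 3779.99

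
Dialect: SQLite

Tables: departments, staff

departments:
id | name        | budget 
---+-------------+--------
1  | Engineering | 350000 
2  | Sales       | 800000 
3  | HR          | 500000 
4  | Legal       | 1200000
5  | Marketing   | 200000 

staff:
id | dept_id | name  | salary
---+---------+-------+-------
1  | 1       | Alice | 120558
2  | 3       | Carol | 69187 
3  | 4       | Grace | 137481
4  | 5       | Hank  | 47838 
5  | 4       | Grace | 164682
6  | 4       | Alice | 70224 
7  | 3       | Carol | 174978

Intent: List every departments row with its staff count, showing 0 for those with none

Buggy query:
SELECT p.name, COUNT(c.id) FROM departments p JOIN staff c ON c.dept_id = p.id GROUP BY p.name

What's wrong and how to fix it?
Bug: An inner join excludes parents with zero children

Fix: Use LEFT JOIN so parents without children still appear (COUNT(c.id) gives 0)

Corrected query:
SELECT p.name, COUNT(c.id) FROM departments p LEFT JOIN staff c ON c.dept_id = p.id GROUP BY p.name

Result:
name        | COUNT(c.id)
------------+------------
Engineering | 1          
HR          | 2          
Legal       | 3          
Marketing   | 1          
Sales       | 0          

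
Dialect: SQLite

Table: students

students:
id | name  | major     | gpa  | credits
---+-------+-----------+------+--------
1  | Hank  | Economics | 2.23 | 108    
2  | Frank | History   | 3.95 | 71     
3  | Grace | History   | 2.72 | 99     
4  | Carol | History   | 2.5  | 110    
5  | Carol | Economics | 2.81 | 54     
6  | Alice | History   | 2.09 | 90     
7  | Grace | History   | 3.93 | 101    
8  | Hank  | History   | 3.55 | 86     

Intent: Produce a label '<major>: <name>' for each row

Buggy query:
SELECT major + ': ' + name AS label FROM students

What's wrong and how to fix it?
Bug: '+' is numeric addition; on text columns SQLite converts them to 0 instead of concatenating

Fix: Use the || operator for string concatenation

Corrected query:
SELECT major || ': ' || name AS label FROM students

Result:
label           
----------------
Economics: Hank 
History: Frank  
History: Grace  
History: Carol  
Economics: Carol
History: Alice  
History: Grace  
History: Hank   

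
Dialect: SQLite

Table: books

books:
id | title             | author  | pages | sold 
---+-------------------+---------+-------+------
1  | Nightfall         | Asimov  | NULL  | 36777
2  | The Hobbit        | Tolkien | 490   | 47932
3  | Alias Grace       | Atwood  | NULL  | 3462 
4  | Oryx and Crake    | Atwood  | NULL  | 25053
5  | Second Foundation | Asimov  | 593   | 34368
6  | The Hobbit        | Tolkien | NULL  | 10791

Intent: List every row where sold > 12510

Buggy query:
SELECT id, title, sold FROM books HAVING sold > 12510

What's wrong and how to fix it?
Bug: This is a non-aggregate query (no GROUP BY, no aggregates), so in SQLite the HAVING clause is invalid here; a row-level condition belongs in WHERE

Fix: Use WHERE for row-level filtering

Corrected query:
SELECT id, title, sold FROM books WHERE sold > 12510

Result:
id | title             | sold 
---+-------------------+------
1  | Nightfall         | 36777
2  | The Hobbit        | 47932
4  | Oryx and Crake    | 25053
5  | Second Foundation | 34368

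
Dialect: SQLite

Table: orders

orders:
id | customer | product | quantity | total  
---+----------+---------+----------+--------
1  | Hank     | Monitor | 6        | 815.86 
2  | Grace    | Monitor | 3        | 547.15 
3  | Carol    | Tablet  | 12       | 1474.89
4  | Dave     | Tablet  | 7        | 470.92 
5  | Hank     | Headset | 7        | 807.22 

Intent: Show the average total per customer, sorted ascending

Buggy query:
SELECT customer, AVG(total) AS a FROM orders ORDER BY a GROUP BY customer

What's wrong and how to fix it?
Bug: ORDER BY appears before GROUP BY; SQL clause order requires GROUP BY first

Fix: Move ORDER BY to the end, after GROUP BY

Corrected query:
SELECT customer, AVG(total) AS a FROM orders GROUP BY customer ORDER BY a

Result:
customer | a      
---------+--------
Dave     | 470.92 
Grace    | 547.15 
Hank     | 811.54 
Carol    | 1474.89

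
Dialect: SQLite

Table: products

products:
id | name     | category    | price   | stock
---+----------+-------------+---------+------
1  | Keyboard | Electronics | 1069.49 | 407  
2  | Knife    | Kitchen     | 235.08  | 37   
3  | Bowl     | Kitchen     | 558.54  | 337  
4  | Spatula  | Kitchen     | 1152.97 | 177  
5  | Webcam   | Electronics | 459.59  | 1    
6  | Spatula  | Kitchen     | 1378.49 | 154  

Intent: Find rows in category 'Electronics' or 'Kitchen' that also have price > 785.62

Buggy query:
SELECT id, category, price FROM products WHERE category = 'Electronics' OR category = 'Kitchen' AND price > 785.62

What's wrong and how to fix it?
Bug: Without parentheses, AND is evaluated before OR, so the price filter only applies to the 'Kitchen' branch

Fix: Add parentheses around the OR so the AND applies to both alternatives

Corrected query:
SELECT id, category, price FROM products WHERE (category = 'Electronics' OR category = 'Kitchen') AND price > 785.62

Result:
id | category    | price  
---+-------------+--------
1  | Electronics | 1069.49
4  | Kitchen     | 1152.97
6  | Kitchen     | 1378.49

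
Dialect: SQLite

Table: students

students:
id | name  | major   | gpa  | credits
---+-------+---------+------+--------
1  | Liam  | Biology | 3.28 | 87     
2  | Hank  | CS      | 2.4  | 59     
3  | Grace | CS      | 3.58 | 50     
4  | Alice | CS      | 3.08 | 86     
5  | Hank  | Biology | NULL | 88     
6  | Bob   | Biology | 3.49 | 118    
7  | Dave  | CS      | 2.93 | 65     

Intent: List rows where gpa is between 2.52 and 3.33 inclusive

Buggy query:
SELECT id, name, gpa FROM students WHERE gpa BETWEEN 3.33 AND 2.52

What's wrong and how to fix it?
Bug: The bounds are reversed; BETWEEN a AND b requires a <= b to match anything

Fix: Swap the bounds so the smaller value comes first

Corrected query:
SELECT id, name, gpa FROM students WHERE gpa BETWEEN 2.52 AND 3.33

Result:
id | name  | gpa 
---+-------+-----
1  | Liam  | 3.28
4  | Alice | 3.08
7  | Dave  | 2.93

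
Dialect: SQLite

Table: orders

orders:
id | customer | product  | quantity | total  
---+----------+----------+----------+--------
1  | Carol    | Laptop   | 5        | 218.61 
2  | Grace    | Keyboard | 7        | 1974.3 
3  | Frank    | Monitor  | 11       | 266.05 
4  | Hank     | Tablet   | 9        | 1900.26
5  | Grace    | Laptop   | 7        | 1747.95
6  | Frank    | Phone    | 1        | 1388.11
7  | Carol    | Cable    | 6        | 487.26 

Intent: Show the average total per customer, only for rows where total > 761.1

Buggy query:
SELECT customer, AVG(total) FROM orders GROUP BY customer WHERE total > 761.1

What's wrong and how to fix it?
Bug: WHERE cannot follow GROUP BY

Fix: Place WHERE between FROM and GROUP BY

Corrected query:
SELECT customer, AVG(total) FROM orders WHERE total > 761.1 GROUP BY customer

Result:
customer | AVG(total)
---------+-----------
Frank    | 1388.11   
Grace    | 1861.125  
Hank     | 1900.26   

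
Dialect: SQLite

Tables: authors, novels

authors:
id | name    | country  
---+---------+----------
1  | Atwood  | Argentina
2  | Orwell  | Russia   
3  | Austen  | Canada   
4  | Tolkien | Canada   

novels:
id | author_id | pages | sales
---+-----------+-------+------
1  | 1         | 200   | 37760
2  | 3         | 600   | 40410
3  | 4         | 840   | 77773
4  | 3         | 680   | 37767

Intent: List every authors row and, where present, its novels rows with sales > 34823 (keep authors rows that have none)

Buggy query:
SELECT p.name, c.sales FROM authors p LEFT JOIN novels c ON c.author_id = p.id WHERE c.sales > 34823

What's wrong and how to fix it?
Bug: Filtering c.sales in WHERE discards the NULL rows produced by LEFT JOIN, turning it into an inner join

Fix: Move the right-table condition into the ON clause so unmatched parents are kept

Corrected query:
SELECT p.name, c.sales FROM authors p LEFT JOIN novels c ON c.author_id = p.id AND c.sales > 34823

Result:
name    | sales
--------+------
Atwood  | 37760
Orwell  | NULL 
Austen  | 37767
Austen  | 40410
Tolkien | 77773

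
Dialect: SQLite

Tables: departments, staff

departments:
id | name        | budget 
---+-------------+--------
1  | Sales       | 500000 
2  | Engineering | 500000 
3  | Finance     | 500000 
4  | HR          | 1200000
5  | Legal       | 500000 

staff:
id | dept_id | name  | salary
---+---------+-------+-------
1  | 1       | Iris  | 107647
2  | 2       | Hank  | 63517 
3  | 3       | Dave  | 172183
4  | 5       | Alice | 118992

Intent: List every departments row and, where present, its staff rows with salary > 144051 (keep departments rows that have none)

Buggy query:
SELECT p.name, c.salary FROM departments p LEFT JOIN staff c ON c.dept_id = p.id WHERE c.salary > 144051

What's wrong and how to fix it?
Bug: Filtering c.salary in WHERE discards the NULL rows produced by LEFT JOIN, turning it into an inner join

Fix: Move the right-table condition into the ON clause so unmatched parents are kept

Corrected query:
SELECT p.name, c.salary FROM departments p LEFT JOIN staff c ON c.dept_id = p.id AND c.salary > 144051

Result:
name        | salary
------------+-------
Sales       | NULL  
Engineering | NULL  
Finance     | 172183
HR          | NULL  
Legal       | NULL  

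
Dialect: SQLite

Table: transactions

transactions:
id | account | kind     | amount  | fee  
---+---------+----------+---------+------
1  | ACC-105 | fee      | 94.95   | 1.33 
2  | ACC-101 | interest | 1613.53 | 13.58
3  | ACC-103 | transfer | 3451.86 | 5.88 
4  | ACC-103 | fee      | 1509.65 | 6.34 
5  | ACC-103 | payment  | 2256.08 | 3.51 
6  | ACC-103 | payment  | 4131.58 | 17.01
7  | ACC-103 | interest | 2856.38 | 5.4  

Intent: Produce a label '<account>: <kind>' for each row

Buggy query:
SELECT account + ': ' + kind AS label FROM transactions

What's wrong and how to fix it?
Bug: SQLite uses || for string concatenation; + coerces text to numbers (yielding 0)

Fix: Use the || operator for string concatenation

Corrected query:
SELECT account || ': ' || kind AS label FROM transactions

Result:
label            
-----------------
ACC-105: fee     
ACC-101: interest
ACC-103: transfer
ACC-103: fee     
ACC-103: payment 
ACC-103: payment 
ACC-103: interest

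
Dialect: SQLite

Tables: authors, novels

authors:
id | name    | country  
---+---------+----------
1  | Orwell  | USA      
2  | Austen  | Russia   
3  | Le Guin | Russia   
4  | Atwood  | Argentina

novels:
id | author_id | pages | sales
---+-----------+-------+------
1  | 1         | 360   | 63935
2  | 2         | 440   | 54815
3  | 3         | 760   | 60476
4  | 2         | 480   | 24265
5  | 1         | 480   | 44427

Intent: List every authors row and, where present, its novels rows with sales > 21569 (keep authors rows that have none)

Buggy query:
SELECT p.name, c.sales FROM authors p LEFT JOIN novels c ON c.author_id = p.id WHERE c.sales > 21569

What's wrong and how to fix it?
Bug: Filtering c.sales in WHERE discards the NULL rows produced by LEFT JOIN, turning it into an inner join

Fix: Put 'c.sales > 21569' in the JOIN's ON clause instead of WHERE

Corrected query:
SELECT p.name, c.sales FROM authors p LEFT JOIN novels c ON c.author_id = p.id AND c.sales > 21569

Result:
name    | sales
--------+------
Orwell  | 44427
Orwell  | 63935
Austen  | 24265
Austen  | 54815
Le Guin | 60476
Atwood  | NULL 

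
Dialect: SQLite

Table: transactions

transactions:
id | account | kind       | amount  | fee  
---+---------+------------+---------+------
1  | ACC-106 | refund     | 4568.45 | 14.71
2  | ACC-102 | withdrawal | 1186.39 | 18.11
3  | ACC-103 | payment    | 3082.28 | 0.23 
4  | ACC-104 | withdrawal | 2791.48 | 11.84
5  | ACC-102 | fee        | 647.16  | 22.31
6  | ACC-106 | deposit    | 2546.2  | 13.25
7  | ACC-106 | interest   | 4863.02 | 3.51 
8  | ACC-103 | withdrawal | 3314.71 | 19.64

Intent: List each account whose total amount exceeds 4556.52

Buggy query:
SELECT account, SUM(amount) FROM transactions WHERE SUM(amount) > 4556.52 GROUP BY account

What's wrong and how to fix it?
Bug: WHERE runs before GROUP BY, so aggregates aren't available there

Fix: Move the aggregate condition to a HAVING clause

Corrected query:
SELECT account, SUM(amount) FROM transactions GROUP BY account HAVING SUM(amount) > 4556.52

Result:
account | SUM(amount)
--------+------------
ACC-103 | 6396.99    
ACC-106 | 11977.67   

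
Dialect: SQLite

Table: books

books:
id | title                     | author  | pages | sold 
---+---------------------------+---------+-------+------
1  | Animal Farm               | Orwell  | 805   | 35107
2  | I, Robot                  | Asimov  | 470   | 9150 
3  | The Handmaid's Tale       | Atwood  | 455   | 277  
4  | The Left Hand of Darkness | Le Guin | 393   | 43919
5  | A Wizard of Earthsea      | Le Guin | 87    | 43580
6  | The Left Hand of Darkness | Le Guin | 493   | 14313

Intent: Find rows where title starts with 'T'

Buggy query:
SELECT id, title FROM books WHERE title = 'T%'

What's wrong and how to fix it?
Bug: '=' compares the literal string including the % character; pattern matching needs LIKE

Fix: Replace '=' with LIKE so 'T%' is treated as a pattern

Corrected query:
SELECT id, title FROM books WHERE title LIKE 'T%'

Result:
id | title                    
---+--------------------------
3  | The Handmaid's Tale      
4  | The Left Hand of Darkness
6  | The Left Hand of Darkness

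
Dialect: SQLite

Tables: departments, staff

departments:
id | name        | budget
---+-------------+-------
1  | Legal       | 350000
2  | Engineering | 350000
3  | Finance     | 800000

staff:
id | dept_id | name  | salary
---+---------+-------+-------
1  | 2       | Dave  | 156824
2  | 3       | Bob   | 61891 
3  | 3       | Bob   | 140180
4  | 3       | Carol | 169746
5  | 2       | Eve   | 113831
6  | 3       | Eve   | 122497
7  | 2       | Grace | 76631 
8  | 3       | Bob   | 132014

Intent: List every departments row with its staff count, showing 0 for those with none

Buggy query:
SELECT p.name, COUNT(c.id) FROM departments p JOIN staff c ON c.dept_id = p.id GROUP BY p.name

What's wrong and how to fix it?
Bug: An inner join excludes parents with zero children

Fix: Use LEFT JOIN so parents without children still appear (COUNT(c.id) gives 0)

Corrected query:
SELECT p.name, COUNT(c.id) FROM departments p LEFT JOIN staff c ON c.dept_id = p.id GROUP BY p.name

Result:
name        | COUNT(c.id)
------------+------------
Engineering | 3          
Finance     | 5          
Legal       | 0          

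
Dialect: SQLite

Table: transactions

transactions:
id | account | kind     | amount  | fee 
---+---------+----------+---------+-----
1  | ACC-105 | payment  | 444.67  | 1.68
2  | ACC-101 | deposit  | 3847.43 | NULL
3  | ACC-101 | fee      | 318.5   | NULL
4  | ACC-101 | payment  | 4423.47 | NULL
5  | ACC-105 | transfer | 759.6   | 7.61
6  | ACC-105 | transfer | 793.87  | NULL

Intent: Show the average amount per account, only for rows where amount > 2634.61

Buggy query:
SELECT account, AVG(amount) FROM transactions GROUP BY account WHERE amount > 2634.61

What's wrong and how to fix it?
Bug: Row-level WHERE must come before GROUP BY in the clause order

Fix: Place WHERE between FROM and GROUP BY

Corrected query:
SELECT account, AVG(amount) FROM transactions WHERE amount > 2634.61 GROUP BY account

Result:
account | AVG(amount)
--------+------------
ACC-101 | 4135.45    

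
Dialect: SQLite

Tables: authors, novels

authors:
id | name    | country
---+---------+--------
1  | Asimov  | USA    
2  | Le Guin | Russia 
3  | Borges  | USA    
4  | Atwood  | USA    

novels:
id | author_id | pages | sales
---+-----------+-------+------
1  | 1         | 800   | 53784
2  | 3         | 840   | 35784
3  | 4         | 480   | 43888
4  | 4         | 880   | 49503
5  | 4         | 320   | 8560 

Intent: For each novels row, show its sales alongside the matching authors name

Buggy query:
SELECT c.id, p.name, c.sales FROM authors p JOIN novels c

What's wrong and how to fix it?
Bug: Missing join condition: each novels row is matched to all authors rows instead of just its own

Fix: Add ON c.author_id = p.id to the JOIN

Corrected query:
SELECT c.id, p.name, c.sales FROM authors p JOIN novels c ON c.author_id = p.id

Result:
id | name   | sales
---+--------+------
1  | Asimov | 53784
2  | Borges | 35784
3  | Atwood | 43888
4  | Atwood | 49503
5  | Atwood | 8560 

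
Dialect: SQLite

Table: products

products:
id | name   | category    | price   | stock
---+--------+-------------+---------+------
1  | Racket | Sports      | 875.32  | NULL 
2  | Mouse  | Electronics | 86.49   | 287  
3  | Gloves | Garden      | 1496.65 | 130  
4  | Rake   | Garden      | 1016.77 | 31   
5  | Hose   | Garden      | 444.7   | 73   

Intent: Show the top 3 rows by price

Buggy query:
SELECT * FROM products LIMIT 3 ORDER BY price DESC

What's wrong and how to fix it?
Bug: ORDER BY cannot follow LIMIT; LIMIT is the final clause

Fix: Swap the clauses: ORDER BY first, then LIMIT

Corrected query:
SELECT * FROM products ORDER BY price DESC LIMIT 3

Result:
id | name   | category | price   | stock
---+--------+----------+---------+------
3  | Gloves | Garden   | 1496.65 | 130  
4  | Rake   | Garden   | 1016.77 | 31   
1  | Racket | Sports   | 875.32  | NULL 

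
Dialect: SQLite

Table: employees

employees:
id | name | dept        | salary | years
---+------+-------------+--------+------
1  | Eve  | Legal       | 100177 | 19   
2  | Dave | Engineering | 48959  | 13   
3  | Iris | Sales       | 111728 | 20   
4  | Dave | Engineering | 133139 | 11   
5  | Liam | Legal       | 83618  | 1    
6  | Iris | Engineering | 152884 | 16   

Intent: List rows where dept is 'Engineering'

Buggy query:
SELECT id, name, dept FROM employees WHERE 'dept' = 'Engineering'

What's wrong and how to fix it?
Bug: Single quotes denote string literals in SQL; the column name is being compared as a constant string

Fix: Remove the quotes around the column name (or use double quotes for an identifier)

Corrected query:
SELECT id, name, dept FROM employees WHERE dept = 'Engineering'

Result:
id | name | dept       
---+------+------------
2  | Dave | Engineering
4  | Dave | Engineering
6  | Iris | Engineering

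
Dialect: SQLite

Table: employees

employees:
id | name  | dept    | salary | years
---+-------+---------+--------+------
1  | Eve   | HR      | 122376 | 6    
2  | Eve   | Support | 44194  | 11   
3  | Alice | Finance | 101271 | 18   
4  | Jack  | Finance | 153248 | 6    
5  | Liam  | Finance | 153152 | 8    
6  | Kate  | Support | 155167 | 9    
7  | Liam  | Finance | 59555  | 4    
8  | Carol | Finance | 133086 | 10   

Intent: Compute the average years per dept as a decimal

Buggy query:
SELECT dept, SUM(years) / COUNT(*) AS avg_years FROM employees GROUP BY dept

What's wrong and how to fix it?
Bug: SUM(years) and COUNT(*) are both integers; the division truncates the fractional part

Fix: Multiply by 1.0 (or CAST to REAL) to force floating-point division

Corrected query:
SELECT dept, SUM(years) * 1.0 / COUNT(*) AS avg_years FROM employees GROUP BY dept

Result:
dept    | avg_years
--------+----------
Finance | 9.2      
HR      | 6        
Support | 10       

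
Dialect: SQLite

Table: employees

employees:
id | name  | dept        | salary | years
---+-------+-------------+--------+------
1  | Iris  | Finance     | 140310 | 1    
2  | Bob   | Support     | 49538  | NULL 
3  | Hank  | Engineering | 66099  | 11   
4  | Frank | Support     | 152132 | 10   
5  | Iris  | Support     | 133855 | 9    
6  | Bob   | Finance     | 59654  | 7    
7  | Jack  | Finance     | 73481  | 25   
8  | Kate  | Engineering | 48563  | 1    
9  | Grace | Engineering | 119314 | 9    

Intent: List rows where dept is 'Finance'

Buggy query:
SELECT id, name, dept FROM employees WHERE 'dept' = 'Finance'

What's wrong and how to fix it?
Bug: Single quotes denote string literals in SQL; the column name is being compared as a constant string

Fix: Reference the column as dept without single quotes

Corrected query:
SELECT id, name, dept FROM employees WHERE dept = 'Finance'

Result:
id | name | dept   
---+------+--------
1  | Iris | Finance
6  | Bob  | Finance
7  | Jack | Finance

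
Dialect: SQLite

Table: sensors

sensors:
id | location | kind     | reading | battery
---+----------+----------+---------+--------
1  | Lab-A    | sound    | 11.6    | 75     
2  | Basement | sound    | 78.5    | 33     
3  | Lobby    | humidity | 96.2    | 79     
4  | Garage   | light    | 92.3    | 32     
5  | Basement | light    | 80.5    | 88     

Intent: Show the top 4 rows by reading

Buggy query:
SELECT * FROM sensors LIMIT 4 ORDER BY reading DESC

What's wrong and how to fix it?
Bug: LIMIT must come after ORDER BY

Fix: Sort with ORDER BY, then apply LIMIT

Corrected query:
SELECT * FROM sensors ORDER BY reading DESC LIMIT 4

Result:
id | location | kind     | reading | battery
---+----------+----------+---------+--------
3  | Lobby    | humidity | 96.2    | 79     
4  | Garage   | light    | 92.3    | 32     
5  | Basement | light    | 80.5    | 88     
2  | Basement | sound    | 78.5    | 33     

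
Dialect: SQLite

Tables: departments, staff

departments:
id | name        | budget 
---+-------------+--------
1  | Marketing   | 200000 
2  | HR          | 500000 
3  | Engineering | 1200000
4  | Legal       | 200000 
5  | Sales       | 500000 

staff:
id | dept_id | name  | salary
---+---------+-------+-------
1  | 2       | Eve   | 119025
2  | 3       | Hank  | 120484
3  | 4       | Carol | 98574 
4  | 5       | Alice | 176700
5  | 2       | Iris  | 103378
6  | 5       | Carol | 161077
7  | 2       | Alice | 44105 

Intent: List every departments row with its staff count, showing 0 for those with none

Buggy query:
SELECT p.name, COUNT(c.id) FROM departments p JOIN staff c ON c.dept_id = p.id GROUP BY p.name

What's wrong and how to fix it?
Bug: INNER JOIN drops departments rows that have no matching staff rows

Fix: Use LEFT JOIN so parents without children still appear (COUNT(c.id) gives 0)

Corrected query:
SELECT p.name, COUNT(c.id) FROM departments p LEFT JOIN staff c ON c.dept_id = p.id GROUP BY p.name

Result:
name        | COUNT(c.id)
------------+------------
Engineering | 1          
HR          | 3          
Legal       | 1          
Marketing   | 0          
Sales       | 2          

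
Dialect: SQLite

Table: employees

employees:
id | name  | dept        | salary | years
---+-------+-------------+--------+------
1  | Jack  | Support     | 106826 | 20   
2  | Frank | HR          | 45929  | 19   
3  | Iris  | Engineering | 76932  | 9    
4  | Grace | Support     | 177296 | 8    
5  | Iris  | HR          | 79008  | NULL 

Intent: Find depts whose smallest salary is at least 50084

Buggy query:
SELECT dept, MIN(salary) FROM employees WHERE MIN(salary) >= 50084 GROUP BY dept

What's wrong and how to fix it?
Bug: MIN() in WHERE is a misuse of aggregate

Fix: Replace WHERE with HAVING after the GROUP BY

Corrected query:
SELECT dept, MIN(salary) FROM employees GROUP BY dept HAVING MIN(salary) >= 50084

Result:
dept        | MIN(salary)
------------+------------
Engineering | 76932      
Support     | 106826     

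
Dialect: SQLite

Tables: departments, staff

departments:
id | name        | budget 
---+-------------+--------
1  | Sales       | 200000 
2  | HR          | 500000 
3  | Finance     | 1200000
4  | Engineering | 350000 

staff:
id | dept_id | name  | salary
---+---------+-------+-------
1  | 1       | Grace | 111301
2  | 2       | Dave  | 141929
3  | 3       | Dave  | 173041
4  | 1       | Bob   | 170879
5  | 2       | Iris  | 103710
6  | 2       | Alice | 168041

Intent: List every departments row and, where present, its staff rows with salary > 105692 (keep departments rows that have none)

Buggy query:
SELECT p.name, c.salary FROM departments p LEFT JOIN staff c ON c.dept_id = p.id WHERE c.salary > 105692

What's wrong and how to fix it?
Bug: A WHERE condition on the right-hand table after LEFT JOIN drops unmatched parents

Fix: Put 'c.salary > 105692' in the JOIN's ON clause instead of WHERE

Corrected query:
SELECT p.name, c.salary FROM departments p LEFT JOIN staff c ON c.dept_id = p.id AND c.salary > 105692

Result:
name        | salary
------------+-------
Sales       | 111301
Sales       | 170879
HR          | 141929
HR          | 168041
Finance     | 173041
Engineering | NULL  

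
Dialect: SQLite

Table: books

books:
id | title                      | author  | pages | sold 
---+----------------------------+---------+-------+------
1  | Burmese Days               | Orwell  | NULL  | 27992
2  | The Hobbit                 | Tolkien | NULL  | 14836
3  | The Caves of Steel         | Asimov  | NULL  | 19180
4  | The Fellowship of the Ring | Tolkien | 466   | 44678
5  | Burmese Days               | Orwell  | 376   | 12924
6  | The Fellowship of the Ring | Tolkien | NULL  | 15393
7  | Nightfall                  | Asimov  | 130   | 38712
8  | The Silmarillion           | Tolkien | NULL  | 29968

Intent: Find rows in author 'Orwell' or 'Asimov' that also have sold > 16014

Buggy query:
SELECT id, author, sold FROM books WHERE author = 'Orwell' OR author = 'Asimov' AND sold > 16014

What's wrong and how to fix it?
Bug: AND binds tighter than OR, so this parses as author = 'Orwell' OR (author = 'Asimov' AND sold > 16014)

Fix: Group the OR with parentheses (or use IN), then AND the threshold

Corrected query:
SELECT id, author, sold FROM books WHERE (author = 'Orwell' OR author = 'Asimov') AND sold > 16014

Result:
id | author | sold 
---+--------+------
1  | Orwell | 27992
3  | Asimov | 19180
7  | Asimov | 38712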